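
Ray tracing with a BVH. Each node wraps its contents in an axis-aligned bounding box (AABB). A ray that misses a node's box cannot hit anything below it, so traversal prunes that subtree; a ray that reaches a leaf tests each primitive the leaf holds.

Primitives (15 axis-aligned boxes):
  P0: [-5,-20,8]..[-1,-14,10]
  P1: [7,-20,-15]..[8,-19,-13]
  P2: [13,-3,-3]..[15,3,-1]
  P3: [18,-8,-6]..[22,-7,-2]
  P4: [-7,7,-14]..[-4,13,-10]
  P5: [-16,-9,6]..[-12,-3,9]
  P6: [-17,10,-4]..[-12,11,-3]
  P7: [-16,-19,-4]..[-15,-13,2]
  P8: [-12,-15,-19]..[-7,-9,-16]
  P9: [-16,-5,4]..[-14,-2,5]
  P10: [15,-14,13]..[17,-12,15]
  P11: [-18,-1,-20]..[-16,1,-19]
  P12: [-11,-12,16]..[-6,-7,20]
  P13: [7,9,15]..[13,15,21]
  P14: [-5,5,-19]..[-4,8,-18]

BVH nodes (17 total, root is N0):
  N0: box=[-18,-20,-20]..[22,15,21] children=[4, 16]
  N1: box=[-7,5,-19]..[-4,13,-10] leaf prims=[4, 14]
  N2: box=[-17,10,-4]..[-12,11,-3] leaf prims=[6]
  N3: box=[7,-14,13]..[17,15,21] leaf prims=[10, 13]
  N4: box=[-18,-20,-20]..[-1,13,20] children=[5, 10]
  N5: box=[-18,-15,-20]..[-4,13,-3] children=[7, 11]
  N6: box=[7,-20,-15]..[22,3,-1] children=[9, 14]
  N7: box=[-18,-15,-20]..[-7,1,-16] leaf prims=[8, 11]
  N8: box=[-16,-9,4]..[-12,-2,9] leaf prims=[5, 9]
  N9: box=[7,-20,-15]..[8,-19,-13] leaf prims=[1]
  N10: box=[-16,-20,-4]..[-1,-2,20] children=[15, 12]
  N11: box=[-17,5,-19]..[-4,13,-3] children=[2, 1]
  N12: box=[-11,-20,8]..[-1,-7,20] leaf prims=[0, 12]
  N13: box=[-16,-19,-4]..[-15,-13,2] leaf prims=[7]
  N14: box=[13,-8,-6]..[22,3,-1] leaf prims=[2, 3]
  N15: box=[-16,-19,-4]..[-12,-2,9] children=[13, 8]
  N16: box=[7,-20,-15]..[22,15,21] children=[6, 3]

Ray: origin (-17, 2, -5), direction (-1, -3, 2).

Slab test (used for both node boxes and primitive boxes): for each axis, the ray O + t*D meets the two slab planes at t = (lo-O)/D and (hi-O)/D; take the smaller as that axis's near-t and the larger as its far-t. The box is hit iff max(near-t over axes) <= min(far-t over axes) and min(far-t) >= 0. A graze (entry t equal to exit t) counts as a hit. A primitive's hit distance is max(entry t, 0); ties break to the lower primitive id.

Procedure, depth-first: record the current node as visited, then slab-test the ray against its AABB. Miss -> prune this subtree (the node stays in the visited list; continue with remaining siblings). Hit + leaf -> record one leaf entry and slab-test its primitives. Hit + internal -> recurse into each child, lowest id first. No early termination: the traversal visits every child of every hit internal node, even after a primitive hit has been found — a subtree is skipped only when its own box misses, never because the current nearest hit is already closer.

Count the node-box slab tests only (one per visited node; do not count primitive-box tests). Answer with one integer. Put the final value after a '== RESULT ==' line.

Traverse from the root:
N0 x:[-39,1] y:[-13/3,22/3] z:[-15/2,13] -> hit [-13/3,1], descend [4, 16]
  N4 x:[-16,1] y:[-11/3,22/3] z:[-15/2,25/2] -> hit [-11/3,1], descend [5, 10]
    N5 x:[-13,1] y:[-11/3,17/3] z:[-15/2,1] -> hit [-11/3,1], descend [7, 11]
      N7 x:[-10,1] y:[1/3,17/3] z:[-15/2,-11/2] -> miss, prune
      N11 x:[-13,0] y:[-11/3,-1] z:[-7,1] -> miss, prune
    N10 x:[-16,-1] y:[4/3,22/3] z:[1/2,25/2] -> miss, prune
  N16 x:[-39,-24] y:[-13/3,22/3] z:[-5,13] -> miss, prune

order=[0, 4, 5, 7, 11, 10, 16]  |boxes|=7  |leaves|=0  hit=miss

== RESULT ==
7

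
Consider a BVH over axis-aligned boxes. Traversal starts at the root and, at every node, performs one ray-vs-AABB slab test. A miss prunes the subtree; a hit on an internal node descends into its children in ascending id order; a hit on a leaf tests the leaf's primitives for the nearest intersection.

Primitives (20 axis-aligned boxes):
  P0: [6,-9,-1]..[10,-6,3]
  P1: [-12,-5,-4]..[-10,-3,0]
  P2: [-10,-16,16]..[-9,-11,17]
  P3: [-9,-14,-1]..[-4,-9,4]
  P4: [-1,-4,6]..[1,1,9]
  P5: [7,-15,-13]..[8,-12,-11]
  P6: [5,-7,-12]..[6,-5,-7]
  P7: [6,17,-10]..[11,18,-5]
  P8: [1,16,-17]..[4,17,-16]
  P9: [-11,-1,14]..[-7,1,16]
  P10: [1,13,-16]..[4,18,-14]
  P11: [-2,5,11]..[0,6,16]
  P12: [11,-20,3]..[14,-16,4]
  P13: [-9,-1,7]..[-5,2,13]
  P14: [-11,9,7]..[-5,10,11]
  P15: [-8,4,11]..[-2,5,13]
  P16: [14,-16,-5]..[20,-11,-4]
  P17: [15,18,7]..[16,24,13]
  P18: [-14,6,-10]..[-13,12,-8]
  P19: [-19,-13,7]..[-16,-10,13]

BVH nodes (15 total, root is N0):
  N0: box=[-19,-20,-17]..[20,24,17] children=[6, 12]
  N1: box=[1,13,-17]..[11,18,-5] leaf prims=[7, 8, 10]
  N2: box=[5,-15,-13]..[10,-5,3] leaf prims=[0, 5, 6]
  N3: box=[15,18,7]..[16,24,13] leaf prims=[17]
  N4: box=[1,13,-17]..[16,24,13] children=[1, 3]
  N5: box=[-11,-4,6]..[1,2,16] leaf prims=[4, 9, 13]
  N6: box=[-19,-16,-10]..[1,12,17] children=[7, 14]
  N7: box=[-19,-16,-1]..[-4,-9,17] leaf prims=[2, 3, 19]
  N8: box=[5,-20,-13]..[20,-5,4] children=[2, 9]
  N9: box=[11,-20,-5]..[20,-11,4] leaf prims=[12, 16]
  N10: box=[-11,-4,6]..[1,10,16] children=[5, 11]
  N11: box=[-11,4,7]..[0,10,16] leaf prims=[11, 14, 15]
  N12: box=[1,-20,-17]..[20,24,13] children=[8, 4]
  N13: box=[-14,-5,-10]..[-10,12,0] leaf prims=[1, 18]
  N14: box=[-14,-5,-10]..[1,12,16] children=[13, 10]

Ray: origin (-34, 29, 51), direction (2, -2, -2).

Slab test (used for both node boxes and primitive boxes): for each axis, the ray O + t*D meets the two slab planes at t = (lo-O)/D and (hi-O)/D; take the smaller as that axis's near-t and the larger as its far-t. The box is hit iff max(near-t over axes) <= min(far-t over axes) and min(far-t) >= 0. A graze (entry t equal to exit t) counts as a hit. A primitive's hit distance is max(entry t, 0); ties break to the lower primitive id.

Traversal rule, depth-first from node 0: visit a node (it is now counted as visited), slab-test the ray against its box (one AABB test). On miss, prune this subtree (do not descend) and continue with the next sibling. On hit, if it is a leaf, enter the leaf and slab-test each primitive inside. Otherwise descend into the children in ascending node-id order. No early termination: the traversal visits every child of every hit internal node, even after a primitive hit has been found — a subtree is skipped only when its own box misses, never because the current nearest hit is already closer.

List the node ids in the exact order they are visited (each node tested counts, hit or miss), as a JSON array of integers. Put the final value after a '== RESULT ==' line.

Traverse from the root:
N0 x:[15/2,27] y:[5/2,49/2] z:[17,34] -> hit [17,49/2], descend [6, 12]
  N6 x:[15/2,35/2] y:[17/2,45/2] z:[17,61/2] -> hit [17,35/2], descend [7, 14]
    N7 x:[15/2,15] y:[19,45/2] z:[17,26] -> miss, prune
    N14 x:[10,35/2] y:[17/2,17] z:[35/2,61/2] -> miss, prune
  N12 x:[35/2,27] y:[5/2,49/2] z:[19,34] -> hit [19,49/2], descend [4, 8]
    N4 x:[35/2,25] y:[5/2,8] z:[19,34] -> miss, prune
    N8 x:[39/2,27] y:[17,49/2] z:[47/2,32] -> hit [47/2,49/2], descend [2, 9]
      N2 x:[39/2,22] y:[17,22] z:[24,32] -> miss, prune
      N9 x:[45/2,27] y:[20,49/2] z:[47/2,28] -> hit [47/2,49/2] leaf, test {P12@t=47/2, P16(miss)}

Visited [0, 6, 7, 14, 12, 4, 8, 2, 9]. Tests: 9 box, 1 leaf. Nearest: P12.

== RESULT ==
[0, 6, 7, 14, 12, 4, 8, 2, 9]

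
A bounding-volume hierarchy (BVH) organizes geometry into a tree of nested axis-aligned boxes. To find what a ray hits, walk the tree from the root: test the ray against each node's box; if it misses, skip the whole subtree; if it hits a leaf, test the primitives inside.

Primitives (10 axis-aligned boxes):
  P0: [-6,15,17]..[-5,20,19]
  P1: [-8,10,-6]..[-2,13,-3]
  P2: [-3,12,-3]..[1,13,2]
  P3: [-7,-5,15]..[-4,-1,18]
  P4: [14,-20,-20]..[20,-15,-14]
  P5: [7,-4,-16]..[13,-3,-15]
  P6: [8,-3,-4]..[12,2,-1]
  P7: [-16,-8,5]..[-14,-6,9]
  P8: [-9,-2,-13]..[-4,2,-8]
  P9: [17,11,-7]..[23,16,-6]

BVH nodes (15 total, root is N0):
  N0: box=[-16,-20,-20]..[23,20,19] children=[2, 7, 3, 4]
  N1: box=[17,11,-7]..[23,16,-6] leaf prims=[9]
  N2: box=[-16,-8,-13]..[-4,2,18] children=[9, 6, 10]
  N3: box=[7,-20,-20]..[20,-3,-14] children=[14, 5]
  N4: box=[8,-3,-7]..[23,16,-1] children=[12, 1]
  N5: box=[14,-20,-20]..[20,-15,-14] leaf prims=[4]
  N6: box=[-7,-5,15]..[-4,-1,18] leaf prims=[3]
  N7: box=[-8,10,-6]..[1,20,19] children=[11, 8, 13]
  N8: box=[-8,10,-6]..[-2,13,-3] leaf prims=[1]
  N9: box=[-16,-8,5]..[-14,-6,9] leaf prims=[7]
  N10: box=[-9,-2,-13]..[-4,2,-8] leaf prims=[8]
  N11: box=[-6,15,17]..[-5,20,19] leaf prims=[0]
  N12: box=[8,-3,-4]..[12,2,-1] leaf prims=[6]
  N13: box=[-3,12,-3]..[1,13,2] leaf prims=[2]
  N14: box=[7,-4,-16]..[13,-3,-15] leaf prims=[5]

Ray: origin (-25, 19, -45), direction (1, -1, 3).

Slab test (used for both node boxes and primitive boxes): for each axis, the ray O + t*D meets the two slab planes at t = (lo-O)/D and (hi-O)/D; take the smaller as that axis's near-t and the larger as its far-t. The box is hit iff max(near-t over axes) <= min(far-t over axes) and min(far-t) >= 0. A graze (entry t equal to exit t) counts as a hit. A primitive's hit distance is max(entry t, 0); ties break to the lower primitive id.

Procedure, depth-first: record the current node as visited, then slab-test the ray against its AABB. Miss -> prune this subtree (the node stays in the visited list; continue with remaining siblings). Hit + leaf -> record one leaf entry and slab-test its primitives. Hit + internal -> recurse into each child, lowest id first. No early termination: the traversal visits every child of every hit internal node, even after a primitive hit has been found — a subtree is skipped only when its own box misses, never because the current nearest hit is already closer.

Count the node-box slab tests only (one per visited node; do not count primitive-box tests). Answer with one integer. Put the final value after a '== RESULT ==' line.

Walk:
N0 x:[9,48] y:[-1,39] z:[25/3,64/3] -> hit [9,64/3], descend [2, 3, 4, 7]
  N2 x:[9,21] y:[17,27] z:[32/3,21] -> hit [17,21], descend [6, 9, 10]
    N6 x:[18,21] y:[20,24] z:[20,21] -> hit [20,21] leaf, test {P3@t=20}
    N9 x:[9,11] y:[25,27] z:[50/3,18] -> miss, prune
    N10 x:[16,21] y:[17,21] z:[32/3,37/3] -> miss, prune
  N3 x:[32,45] y:[22,39] z:[25/3,31/3] -> miss, prune
  N4 x:[33,48] y:[3,22] z:[38/3,44/3] -> miss, prune
  N7 x:[17,26] y:[-1,9] z:[13,64/3] -> miss, prune

order=[0, 2, 6, 9, 10, 3, 4, 7]  |boxes|=8  |leaves|=1  hit=P3

== RESULT ==
8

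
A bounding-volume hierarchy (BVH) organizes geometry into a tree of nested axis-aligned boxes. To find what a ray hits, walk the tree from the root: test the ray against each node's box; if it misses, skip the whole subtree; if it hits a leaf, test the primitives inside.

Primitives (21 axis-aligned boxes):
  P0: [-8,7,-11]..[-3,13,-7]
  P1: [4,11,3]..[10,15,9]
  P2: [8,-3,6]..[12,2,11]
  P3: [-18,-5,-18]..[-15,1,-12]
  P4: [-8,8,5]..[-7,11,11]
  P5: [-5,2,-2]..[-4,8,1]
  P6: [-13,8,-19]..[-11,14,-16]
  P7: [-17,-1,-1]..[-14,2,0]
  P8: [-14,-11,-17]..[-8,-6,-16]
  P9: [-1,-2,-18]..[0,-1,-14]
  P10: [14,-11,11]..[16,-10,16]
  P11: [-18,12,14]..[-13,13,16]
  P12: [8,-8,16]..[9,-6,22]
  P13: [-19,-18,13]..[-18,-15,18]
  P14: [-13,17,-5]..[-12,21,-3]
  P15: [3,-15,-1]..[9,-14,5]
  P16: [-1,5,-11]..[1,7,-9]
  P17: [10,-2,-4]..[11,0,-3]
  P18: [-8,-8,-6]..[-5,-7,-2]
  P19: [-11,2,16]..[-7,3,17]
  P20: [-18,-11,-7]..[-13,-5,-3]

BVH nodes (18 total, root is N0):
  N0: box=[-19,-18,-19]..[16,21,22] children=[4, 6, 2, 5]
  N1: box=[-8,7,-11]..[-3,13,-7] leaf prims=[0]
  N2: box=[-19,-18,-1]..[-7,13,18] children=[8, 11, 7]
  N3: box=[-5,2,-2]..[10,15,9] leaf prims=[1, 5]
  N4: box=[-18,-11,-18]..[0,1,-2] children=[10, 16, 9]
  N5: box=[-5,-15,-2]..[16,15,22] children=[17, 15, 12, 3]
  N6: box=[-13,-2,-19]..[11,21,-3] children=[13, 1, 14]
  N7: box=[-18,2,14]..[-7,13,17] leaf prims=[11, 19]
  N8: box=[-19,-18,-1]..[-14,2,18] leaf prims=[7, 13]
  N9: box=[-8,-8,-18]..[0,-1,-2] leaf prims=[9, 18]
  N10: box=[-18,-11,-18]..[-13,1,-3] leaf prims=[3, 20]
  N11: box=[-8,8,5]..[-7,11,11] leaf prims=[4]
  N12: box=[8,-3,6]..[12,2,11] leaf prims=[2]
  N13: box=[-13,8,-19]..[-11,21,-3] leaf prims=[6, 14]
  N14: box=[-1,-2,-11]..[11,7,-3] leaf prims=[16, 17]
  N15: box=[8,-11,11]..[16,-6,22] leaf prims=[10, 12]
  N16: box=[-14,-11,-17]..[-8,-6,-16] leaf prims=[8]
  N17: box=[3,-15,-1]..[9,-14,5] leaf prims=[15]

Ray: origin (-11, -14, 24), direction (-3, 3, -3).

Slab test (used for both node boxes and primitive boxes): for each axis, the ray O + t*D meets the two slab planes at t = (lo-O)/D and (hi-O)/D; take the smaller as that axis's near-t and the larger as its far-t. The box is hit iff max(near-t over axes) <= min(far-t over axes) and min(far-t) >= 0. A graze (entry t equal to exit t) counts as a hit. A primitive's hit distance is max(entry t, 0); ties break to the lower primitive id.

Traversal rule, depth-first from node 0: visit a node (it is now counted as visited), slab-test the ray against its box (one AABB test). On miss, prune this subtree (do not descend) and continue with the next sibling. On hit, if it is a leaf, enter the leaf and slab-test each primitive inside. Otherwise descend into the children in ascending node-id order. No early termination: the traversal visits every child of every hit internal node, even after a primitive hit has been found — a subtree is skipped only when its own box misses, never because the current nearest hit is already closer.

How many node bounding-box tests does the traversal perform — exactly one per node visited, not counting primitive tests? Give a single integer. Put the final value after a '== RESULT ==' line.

Trace the traversal:
N0 x:[-9,8/3] y:[-4/3,35/3] z:[2/3,43/3] -> hit [2/3,8/3], descend [2, 4, 5, 6]
  N2 x:[-4/3,8/3] y:[-4/3,9] z:[2,25/3] -> hit [2,8/3], descend [7, 8, 11]
    N7 x:[-4/3,7/3] y:[16/3,9] z:[7/3,10/3] -> miss, prune
    N8 x:[1,8/3] y:[-4/3,16/3] z:[2,25/3] -> hit [2,8/3] leaf, test {P7(miss), P13(miss)}
    N11 x:[-4/3,-1] y:[22/3,25/3] z:[13/3,19/3] -> miss, prune
  N4 x:[-11/3,7/3] y:[1,5] z:[26/3,14] -> miss, prune
  N5 x:[-9,-2] y:[-1/3,29/3] z:[2/3,26/3] -> miss, prune
  N6 x:[-22/3,2/3] y:[4,35/3] z:[9,43/3] -> miss, prune

8 AABB tests over nodes [0, 2, 7, 8, 11, 4, 5, 6]; 1 leaf entered; closest miss.

== RESULT ==
8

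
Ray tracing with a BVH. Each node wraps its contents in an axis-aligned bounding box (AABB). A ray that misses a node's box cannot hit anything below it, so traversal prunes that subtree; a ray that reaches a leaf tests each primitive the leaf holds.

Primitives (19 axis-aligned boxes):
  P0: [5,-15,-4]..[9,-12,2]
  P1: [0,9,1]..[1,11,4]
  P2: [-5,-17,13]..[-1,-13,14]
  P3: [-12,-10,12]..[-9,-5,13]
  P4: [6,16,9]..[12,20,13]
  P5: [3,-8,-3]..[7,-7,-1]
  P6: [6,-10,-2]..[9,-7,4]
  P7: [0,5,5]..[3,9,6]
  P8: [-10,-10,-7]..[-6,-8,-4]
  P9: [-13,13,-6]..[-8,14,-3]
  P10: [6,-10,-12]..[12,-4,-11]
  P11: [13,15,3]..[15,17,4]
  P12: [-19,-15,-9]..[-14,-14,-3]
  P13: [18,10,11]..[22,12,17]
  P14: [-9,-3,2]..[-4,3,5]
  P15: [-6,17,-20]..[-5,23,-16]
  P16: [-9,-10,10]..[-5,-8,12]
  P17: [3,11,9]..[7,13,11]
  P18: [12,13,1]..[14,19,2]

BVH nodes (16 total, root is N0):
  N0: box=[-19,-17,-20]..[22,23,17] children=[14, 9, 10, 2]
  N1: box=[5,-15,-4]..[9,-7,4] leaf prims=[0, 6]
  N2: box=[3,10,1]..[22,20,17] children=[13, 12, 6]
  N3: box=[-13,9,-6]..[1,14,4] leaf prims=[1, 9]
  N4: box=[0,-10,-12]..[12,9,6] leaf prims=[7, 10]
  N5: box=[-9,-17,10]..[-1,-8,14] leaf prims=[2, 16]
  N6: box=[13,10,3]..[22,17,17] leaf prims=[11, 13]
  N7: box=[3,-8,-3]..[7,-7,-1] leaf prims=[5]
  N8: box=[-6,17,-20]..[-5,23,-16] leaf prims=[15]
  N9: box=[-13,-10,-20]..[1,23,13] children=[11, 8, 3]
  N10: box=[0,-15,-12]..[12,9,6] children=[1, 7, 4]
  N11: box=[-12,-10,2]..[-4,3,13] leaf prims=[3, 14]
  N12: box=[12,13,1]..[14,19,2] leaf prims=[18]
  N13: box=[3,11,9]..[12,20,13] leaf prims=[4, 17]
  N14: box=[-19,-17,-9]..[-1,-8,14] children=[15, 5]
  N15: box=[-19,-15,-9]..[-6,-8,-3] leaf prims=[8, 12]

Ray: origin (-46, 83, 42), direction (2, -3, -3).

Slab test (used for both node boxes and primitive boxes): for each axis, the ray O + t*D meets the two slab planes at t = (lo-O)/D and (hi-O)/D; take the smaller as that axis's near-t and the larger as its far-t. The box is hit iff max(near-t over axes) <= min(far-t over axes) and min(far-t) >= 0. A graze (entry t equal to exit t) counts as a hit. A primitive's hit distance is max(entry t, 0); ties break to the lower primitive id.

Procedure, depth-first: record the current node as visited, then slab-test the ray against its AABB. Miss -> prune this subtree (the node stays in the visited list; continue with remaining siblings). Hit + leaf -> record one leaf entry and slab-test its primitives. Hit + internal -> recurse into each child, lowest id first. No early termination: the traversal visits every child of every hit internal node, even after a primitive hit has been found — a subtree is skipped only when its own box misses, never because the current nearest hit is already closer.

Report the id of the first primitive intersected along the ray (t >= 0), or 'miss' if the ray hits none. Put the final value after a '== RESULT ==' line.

Trace the traversal:
N0 x:[27/2,34] y:[20,100/3] z:[25/3,62/3] -> hit [20,62/3], descend [2, 9, 10, 14]
  N2 x:[49/2,34] y:[21,73/3] z:[25/3,41/3] -> miss, prune
  N9 x:[33/2,47/2] y:[20,31] z:[29/3,62/3] -> hit [20,62/3], descend [3, 8, 11]
    N3 x:[33/2,47/2] y:[23,74/3] z:[38/3,16] -> miss, prune
    N8 x:[20,41/2] y:[20,22] z:[58/3,62/3] -> hit [20,41/2] leaf, test {P15@t=20}
    N11 x:[17,21] y:[80/3,31] z:[29/3,40/3] -> miss, prune
  N10 x:[23,29] y:[74/3,98/3] z:[12,18] -> miss, prune
  N14 x:[27/2,45/2] y:[91/3,100/3] z:[28/3,17] -> miss, prune

8 AABB tests over nodes [0, 2, 9, 3, 8, 11, 10, 14]; 1 leaf entered; closest P15.

== RESULT ==
15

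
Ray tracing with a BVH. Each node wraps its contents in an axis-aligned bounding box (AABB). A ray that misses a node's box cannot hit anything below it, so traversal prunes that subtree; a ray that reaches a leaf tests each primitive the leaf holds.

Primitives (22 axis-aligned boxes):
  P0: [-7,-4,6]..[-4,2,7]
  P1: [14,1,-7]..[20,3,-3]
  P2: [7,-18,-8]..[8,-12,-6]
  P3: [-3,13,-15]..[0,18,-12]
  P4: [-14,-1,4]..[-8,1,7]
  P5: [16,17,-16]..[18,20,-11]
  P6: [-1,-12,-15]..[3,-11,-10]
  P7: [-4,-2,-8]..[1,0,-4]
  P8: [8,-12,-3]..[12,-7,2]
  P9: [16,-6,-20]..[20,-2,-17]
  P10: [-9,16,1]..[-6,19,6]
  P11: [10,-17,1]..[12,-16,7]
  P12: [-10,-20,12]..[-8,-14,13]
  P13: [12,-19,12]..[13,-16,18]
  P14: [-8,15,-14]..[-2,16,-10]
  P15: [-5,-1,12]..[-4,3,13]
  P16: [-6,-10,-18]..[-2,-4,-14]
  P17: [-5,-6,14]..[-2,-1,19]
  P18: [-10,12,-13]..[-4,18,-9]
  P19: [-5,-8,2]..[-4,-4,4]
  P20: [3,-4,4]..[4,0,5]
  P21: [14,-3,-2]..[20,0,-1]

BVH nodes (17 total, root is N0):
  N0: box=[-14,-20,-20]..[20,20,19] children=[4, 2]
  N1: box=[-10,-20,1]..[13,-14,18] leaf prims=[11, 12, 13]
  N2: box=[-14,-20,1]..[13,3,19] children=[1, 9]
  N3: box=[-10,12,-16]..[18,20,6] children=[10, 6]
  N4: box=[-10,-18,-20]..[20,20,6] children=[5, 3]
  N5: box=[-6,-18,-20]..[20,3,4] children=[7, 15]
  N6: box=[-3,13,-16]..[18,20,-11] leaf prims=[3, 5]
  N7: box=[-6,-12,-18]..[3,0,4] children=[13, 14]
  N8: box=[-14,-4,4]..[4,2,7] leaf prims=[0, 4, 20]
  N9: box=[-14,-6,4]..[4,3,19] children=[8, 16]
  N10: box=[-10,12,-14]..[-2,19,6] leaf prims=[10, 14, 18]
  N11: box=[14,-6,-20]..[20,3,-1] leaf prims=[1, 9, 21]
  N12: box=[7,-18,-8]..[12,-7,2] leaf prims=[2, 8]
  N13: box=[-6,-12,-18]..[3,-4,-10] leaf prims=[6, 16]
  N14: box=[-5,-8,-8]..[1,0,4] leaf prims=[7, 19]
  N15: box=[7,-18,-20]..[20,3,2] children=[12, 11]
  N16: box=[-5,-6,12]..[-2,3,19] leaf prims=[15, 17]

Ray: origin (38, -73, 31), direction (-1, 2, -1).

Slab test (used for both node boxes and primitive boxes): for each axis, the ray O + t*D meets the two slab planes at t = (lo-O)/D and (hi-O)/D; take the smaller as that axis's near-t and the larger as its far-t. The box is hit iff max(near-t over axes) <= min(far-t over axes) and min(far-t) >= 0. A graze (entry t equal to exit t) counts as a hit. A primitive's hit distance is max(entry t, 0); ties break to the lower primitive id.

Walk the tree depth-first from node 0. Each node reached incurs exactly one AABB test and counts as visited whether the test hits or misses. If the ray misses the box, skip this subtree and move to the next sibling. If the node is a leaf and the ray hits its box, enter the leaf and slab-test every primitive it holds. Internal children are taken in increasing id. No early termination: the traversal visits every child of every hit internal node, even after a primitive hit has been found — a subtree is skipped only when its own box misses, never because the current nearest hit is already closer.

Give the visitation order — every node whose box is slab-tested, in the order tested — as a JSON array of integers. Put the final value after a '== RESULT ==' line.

Traverse from the root:
N0 x:[18,52] y:[53/2,93/2] z:[12,51] -> hit [53/2,93/2], descend [2, 4]
  N2 x:[25,52] y:[53/2,38] z:[12,30] -> hit [53/2,30], descend [1, 9]
    N1 x:[25,48] y:[53/2,59/2] z:[13,30] -> hit [53/2,59/2] leaf, test {P11@t=28, P12(miss), P13(miss)}
    N9 x:[34,52] y:[67/2,38] z:[12,27] -> miss, prune
  N4 x:[18,48] y:[55/2,93/2] z:[25,51] -> hit [55/2,93/2], descend [3, 5]
    N3 x:[20,48] y:[85/2,93/2] z:[25,47] -> hit [85/2,93/2], descend [6, 10]
      N6 x:[20,41] y:[43,93/2] z:[42,47] -> miss, prune
      N10 x:[40,48] y:[85/2,46] z:[25,45] -> hit [85/2,45] leaf, test {P10(miss), P14@t=44, P18@t=85/2}
    N5 x:[18,44] y:[55/2,38] z:[27,51] -> hit [55/2,38], descend [7, 15]
      N7 x:[35,44] y:[61/2,73/2] z:[27,49] -> hit [35,73/2], descend [13, 14]
        N13 x:[35,44] y:[61/2,69/2] z:[41,49] -> miss, prune
        N14 x:[37,43] y:[65/2,73/2] z:[27,39] -> miss, prune
      N15 x:[18,31] y:[55/2,38] z:[29,51] -> hit [29,31], descend [11, 12]
        N11 x:[18,24] y:[67/2,38] z:[32,51] -> miss, prune
        N12 x:[26,31] y:[55/2,33] z:[29,39] -> hit [29,31] leaf, test {P2(miss), P8(miss)}

Summary -> nodes [0, 2, 1, 9, 4, 3, 6, 10, 5, 7, 13, 14, 15, 11, 12]; box-tests=15; leaf-entries=3; first=P11

== RESULT ==
[0, 2, 1, 9, 4, 3, 6, 10, 5, 7, 13, 14, 15, 11, 12]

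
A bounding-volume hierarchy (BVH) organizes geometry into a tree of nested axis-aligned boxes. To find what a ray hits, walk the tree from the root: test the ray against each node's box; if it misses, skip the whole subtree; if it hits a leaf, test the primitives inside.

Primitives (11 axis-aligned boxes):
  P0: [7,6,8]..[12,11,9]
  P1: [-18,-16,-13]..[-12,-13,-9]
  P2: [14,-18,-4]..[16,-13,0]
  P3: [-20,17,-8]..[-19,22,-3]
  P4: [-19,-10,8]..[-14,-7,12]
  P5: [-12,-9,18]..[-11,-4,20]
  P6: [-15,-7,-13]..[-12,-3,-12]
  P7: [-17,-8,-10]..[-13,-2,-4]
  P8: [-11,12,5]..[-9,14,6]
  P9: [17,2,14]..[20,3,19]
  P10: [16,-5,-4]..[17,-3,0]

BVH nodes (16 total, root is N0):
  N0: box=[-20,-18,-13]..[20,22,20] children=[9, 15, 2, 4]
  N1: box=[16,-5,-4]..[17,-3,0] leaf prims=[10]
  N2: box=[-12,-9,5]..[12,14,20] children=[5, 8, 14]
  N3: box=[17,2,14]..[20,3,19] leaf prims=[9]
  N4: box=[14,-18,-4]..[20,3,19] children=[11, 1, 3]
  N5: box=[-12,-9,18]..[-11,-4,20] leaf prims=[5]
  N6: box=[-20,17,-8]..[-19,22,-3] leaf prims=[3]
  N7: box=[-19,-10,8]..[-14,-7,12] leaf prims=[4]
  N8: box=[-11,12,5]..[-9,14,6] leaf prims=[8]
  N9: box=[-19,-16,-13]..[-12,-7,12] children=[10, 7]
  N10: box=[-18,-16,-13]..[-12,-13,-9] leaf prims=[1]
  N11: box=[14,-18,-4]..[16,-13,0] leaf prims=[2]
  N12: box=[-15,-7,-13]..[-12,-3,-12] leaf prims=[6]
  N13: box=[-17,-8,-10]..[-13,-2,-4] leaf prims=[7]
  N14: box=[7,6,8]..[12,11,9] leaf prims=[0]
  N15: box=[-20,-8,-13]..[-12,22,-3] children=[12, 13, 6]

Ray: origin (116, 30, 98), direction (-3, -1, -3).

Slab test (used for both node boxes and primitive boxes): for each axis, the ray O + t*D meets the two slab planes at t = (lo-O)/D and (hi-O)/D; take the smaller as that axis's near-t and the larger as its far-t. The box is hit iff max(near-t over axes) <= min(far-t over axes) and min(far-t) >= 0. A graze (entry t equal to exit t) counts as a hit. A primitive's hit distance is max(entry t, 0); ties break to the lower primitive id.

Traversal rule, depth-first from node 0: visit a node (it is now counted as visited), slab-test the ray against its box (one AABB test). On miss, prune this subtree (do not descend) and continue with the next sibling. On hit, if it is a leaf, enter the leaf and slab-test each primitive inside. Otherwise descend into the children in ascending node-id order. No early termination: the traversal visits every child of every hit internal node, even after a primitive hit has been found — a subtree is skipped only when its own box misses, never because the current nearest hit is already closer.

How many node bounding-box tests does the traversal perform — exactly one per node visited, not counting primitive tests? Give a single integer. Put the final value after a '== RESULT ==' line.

Traverse from the root:
N0 x:[32,136/3] y:[8,48] z:[26,37] -> hit [32,37], descend [2, 4, 9, 15]
  N2 x:[104/3,128/3] y:[16,39] z:[26,31] -> miss, prune
  N4 x:[32,34] y:[27,48] z:[79/3,34] -> hit [32,34], descend [1, 3, 11]
    N1 x:[33,100/3] y:[33,35] z:[98/3,34] -> hit [33,100/3] leaf, test {P10@t=33}
    N3 x:[32,33] y:[27,28] z:[79/3,28] -> miss, prune
    N11 x:[100/3,34] y:[43,48] z:[98/3,34] -> miss, prune
  N9 x:[128/3,45] y:[37,46] z:[86/3,37] -> miss, prune
  N15 x:[128/3,136/3] y:[8,38] z:[101/3,37] -> miss, prune

8 AABB tests over nodes [0, 2, 4, 1, 3, 11, 9, 15]; 1 leaf entered; closest P10.

== RESULT ==
8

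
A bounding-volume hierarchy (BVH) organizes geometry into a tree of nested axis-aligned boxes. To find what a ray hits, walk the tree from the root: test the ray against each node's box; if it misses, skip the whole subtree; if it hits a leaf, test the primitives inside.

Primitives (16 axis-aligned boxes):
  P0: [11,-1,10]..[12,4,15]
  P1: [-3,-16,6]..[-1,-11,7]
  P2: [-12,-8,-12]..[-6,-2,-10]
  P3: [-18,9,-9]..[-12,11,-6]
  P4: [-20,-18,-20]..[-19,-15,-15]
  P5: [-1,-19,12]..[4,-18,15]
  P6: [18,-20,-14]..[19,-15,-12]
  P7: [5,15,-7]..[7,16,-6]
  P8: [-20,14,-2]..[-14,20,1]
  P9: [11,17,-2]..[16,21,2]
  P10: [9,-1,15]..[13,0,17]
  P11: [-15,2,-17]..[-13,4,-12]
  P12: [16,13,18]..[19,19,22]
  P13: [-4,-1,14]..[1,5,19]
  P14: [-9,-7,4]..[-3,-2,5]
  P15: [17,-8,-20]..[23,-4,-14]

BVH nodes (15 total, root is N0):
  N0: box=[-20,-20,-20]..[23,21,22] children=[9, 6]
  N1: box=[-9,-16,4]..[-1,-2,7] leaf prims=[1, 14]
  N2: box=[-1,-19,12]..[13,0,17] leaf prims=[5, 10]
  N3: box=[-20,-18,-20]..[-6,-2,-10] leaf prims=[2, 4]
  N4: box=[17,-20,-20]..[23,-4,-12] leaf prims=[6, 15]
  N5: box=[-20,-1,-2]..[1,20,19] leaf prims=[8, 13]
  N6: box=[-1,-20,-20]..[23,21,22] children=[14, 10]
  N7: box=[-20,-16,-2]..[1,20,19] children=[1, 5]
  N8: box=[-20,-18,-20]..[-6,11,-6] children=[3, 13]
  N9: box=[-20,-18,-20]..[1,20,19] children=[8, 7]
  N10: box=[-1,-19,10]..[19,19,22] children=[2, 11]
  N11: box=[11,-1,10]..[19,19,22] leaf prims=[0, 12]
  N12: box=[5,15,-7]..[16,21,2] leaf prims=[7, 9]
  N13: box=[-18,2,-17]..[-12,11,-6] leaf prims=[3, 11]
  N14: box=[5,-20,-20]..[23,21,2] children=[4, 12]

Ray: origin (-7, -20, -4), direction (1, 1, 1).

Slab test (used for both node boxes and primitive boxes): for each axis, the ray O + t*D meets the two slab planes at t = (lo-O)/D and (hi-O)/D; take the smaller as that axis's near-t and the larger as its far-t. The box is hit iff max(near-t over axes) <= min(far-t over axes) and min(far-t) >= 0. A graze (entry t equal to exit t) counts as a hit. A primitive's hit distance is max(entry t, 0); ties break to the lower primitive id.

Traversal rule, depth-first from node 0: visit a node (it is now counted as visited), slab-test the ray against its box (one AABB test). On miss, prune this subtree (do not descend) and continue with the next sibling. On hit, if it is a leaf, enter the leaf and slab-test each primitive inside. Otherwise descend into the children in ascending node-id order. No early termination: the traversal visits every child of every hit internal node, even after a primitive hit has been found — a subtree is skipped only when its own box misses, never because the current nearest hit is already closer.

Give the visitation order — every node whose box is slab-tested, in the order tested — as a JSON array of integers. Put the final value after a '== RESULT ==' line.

Trace the traversal:
N0 x:[-13,30] y:[0,41] z:[-16,26] -> hit [0,26], descend [6, 9]
  N6 x:[6,30] y:[0,41] z:[-16,26] -> hit [6,26], descend [10, 14]
    N10 x:[6,26] y:[1,39] z:[14,26] -> hit [14,26], descend [2, 11]
      N2 x:[6,20] y:[1,20] z:[16,21] -> hit [16,20] leaf, test {P5(miss), P10@t=19}
      N11 x:[18,26] y:[19,39] z:[14,26] -> hit [19,26] leaf, test {P0@t=19, P12(miss)}
    N14 x:[12,30] y:[0,41] z:[-16,6] -> miss, prune
  N9 x:[-13,8] y:[2,40] z:[-16,23] -> hit [2,8], descend [7, 8]
    N7 x:[-13,8] y:[4,40] z:[2,23] -> hit [4,8], descend [1, 5]
      N1 x:[-2,6] y:[4,18] z:[8,11] -> miss, prune
      N5 x:[-13,8] y:[19,40] z:[2,23] -> miss, prune
    N8 x:[-13,1] y:[2,31] z:[-16,-2] -> miss, prune

order=[0, 6, 10, 2, 11, 14, 9, 7, 1, 5, 8]  |boxes|=11  |leaves|=2  hit=P0

== RESULT ==
[0, 6, 10, 2, 11, 14, 9, 7, 1, 5, 8]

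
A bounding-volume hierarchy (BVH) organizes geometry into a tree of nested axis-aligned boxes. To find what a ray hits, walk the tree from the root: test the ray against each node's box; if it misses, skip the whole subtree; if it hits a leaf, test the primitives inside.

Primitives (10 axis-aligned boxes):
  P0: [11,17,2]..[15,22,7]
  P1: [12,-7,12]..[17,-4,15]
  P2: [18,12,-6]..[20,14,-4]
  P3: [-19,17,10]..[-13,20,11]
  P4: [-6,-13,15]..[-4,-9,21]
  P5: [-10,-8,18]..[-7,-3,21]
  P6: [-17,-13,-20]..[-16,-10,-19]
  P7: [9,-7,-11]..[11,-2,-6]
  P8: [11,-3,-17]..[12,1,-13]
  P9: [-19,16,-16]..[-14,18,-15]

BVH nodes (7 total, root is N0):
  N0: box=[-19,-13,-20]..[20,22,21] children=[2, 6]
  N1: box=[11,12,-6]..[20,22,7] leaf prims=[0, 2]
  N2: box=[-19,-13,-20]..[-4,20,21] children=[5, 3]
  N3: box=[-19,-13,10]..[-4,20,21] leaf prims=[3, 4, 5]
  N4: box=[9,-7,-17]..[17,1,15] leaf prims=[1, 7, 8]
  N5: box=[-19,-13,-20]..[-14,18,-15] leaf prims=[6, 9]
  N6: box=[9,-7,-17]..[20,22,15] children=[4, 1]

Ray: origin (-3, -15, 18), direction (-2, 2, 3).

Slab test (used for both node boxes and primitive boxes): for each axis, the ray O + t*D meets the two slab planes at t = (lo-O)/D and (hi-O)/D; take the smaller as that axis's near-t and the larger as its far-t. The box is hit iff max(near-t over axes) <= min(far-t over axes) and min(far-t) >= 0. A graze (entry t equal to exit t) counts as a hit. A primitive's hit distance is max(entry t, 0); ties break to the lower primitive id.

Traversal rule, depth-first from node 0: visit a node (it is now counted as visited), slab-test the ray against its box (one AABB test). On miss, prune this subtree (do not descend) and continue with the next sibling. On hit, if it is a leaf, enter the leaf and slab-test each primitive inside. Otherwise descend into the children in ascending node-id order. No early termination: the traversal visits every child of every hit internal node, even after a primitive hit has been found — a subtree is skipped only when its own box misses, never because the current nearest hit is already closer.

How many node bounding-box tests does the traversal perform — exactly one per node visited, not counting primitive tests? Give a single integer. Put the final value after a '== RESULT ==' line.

Walk:
N0 x:[-23/2,8] y:[1,37/2] z:[-38/3,1] -> hit [1,1], descend [2, 6]
  N2 x:[1/2,8] y:[1,35/2] z:[-38/3,1] -> hit [1,1], descend [3, 5]
    N3 x:[1/2,8] y:[1,35/2] z:[-8/3,1] -> hit [1,1] leaf, test {P3(miss), P4@t=1, P5(miss)}
    N5 x:[11/2,8] y:[1,33/2] z:[-38/3,-11] -> miss, prune
  N6 x:[-23/2,-6] y:[4,37/2] z:[-35/3,-1] -> miss, prune

Summary -> nodes [0, 2, 3, 5, 6]; box-tests=5; leaf-entries=1; first=P4

== RESULT ==
5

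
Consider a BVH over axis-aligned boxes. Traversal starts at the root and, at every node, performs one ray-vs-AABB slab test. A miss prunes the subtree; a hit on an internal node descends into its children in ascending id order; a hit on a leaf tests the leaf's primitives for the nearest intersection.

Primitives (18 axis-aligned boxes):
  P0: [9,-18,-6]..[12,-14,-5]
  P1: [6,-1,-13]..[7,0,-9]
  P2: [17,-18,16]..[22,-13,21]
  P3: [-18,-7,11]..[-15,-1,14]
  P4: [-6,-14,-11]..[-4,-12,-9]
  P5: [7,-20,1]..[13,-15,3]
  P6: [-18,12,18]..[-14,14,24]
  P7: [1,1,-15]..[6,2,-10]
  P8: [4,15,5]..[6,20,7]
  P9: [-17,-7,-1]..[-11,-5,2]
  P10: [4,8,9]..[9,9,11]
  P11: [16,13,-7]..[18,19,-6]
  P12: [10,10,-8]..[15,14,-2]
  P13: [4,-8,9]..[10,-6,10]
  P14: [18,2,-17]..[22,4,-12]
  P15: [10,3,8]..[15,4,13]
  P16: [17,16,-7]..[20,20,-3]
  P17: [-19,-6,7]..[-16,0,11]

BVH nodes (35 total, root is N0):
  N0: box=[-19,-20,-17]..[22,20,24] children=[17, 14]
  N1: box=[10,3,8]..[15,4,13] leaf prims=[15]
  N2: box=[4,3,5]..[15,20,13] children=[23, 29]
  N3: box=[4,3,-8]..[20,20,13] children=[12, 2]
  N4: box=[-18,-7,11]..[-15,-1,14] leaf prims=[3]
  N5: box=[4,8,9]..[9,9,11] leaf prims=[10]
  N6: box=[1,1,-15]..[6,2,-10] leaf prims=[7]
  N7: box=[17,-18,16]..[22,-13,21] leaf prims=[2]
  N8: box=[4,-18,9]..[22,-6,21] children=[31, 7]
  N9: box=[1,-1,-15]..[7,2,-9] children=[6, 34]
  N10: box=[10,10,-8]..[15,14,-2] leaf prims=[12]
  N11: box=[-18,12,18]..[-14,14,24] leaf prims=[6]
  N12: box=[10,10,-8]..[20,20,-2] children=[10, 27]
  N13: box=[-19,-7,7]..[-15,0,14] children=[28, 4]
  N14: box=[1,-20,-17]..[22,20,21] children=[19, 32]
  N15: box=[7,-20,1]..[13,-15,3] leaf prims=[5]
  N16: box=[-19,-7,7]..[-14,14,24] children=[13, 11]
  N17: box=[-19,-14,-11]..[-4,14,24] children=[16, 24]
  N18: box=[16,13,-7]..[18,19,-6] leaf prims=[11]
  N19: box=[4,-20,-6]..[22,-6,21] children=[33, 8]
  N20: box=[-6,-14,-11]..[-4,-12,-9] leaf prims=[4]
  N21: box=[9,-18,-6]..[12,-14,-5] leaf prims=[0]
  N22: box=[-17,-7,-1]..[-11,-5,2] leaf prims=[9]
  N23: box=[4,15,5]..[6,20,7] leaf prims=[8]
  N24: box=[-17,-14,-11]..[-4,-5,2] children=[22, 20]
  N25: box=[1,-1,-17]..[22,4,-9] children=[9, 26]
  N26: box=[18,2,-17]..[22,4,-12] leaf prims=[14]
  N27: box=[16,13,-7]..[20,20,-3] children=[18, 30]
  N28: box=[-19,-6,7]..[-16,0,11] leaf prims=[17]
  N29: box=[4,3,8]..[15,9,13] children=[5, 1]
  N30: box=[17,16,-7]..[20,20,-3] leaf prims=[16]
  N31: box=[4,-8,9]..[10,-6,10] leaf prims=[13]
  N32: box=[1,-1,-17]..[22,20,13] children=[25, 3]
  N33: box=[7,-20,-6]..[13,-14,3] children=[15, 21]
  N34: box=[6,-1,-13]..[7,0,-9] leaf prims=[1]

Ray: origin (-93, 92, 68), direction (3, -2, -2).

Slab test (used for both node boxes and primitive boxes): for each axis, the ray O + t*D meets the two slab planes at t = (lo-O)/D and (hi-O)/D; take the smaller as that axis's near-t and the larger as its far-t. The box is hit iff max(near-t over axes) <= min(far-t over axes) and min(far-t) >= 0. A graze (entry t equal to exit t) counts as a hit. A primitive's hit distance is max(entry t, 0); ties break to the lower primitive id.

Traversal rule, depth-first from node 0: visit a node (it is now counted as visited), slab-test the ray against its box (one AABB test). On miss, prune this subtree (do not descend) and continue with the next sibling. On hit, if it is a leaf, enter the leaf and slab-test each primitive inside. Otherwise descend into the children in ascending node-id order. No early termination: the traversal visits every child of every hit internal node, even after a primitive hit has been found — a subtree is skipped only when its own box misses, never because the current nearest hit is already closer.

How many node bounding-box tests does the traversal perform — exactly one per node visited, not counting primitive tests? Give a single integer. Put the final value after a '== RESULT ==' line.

Walk:
N0 x:[74/3,115/3] y:[36,56] z:[22,85/2] -> hit [36,115/3], descend [14, 17]
  N14 x:[94/3,115/3] y:[36,56] z:[47/2,85/2] -> hit [36,115/3], descend [19, 32]
    N19 x:[97/3,115/3] y:[49,56] z:[47/2,37] -> miss, prune
    N32 x:[94/3,115/3] y:[36,93/2] z:[55/2,85/2] -> hit [36,115/3], descend [3, 25]
      N3 x:[97/3,113/3] y:[36,89/2] z:[55/2,38] -> hit [36,113/3], descend [2, 12]
        N2 x:[97/3,36] y:[36,89/2] z:[55/2,63/2] -> miss, prune
        N12 x:[103/3,113/3] y:[36,41] z:[35,38] -> hit [36,113/3], descend [10, 27]
          N10 x:[103/3,36] y:[39,41] z:[35,38] -> miss, prune
          N27 x:[109/3,113/3] y:[36,79/2] z:[71/2,75/2] -> hit [109/3,75/2], descend [18, 30]
            N18 x:[109/3,37] y:[73/2,79/2] z:[37,75/2] -> hit [37,37] leaf, test {P11@t=37}
            N30 x:[110/3,113/3] y:[36,38] z:[71/2,75/2] -> hit [110/3,75/2] leaf, test {P16@t=110/3}
      N25 x:[94/3,115/3] y:[44,93/2] z:[77/2,85/2] -> miss, prune
  N17 x:[74/3,89/3] y:[39,53] z:[22,79/2] -> miss, prune

order=[0, 14, 19, 32, 3, 2, 12, 10, 27, 18, 30, 25, 17]  |boxes|=13  |leaves|=2  hit=P16

== RESULT ==
13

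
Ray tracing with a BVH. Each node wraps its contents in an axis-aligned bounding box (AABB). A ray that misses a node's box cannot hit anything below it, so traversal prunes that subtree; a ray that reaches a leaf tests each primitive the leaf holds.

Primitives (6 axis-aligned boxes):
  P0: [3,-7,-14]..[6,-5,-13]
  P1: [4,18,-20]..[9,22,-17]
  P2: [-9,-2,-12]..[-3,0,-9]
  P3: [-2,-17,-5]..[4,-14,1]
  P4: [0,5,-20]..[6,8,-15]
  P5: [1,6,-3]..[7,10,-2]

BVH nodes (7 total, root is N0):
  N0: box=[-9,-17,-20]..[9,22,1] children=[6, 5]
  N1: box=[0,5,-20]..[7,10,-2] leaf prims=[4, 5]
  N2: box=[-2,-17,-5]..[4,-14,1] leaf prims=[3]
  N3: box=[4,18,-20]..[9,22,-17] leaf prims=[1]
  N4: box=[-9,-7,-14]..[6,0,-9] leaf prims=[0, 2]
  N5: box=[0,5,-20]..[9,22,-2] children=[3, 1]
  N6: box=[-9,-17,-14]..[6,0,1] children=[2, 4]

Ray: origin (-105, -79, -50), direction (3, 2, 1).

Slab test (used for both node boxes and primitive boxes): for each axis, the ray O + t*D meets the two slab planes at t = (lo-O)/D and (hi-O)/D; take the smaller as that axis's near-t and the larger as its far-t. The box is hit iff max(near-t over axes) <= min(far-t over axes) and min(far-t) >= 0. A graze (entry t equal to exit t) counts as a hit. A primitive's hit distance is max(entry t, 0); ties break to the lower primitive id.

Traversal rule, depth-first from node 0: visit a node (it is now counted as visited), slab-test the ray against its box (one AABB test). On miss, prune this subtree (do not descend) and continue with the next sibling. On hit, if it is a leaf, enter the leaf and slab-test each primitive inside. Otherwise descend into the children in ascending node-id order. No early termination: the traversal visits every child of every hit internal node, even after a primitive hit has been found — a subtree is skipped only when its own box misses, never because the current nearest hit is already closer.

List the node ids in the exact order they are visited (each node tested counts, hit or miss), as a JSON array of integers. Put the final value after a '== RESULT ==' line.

Walk:
N0 x:[32,38] y:[31,101/2] z:[30,51] -> hit [32,38], descend [5, 6]
  N5 x:[35,38] y:[42,101/2] z:[30,48] -> miss, prune
  N6 x:[32,37] y:[31,79/2] z:[36,51] -> hit [36,37], descend [2, 4]
    N2 x:[103/3,109/3] y:[31,65/2] z:[45,51] -> miss, prune
    N4 x:[32,37] y:[36,79/2] z:[36,41] -> hit [36,37] leaf, test {P0@t=36, P2(miss)}

Visited [0, 5, 6, 2, 4]. Tests: 5 box, 1 leaf. Nearest: P0.

== RESULT ==
[0, 5, 6, 2, 4]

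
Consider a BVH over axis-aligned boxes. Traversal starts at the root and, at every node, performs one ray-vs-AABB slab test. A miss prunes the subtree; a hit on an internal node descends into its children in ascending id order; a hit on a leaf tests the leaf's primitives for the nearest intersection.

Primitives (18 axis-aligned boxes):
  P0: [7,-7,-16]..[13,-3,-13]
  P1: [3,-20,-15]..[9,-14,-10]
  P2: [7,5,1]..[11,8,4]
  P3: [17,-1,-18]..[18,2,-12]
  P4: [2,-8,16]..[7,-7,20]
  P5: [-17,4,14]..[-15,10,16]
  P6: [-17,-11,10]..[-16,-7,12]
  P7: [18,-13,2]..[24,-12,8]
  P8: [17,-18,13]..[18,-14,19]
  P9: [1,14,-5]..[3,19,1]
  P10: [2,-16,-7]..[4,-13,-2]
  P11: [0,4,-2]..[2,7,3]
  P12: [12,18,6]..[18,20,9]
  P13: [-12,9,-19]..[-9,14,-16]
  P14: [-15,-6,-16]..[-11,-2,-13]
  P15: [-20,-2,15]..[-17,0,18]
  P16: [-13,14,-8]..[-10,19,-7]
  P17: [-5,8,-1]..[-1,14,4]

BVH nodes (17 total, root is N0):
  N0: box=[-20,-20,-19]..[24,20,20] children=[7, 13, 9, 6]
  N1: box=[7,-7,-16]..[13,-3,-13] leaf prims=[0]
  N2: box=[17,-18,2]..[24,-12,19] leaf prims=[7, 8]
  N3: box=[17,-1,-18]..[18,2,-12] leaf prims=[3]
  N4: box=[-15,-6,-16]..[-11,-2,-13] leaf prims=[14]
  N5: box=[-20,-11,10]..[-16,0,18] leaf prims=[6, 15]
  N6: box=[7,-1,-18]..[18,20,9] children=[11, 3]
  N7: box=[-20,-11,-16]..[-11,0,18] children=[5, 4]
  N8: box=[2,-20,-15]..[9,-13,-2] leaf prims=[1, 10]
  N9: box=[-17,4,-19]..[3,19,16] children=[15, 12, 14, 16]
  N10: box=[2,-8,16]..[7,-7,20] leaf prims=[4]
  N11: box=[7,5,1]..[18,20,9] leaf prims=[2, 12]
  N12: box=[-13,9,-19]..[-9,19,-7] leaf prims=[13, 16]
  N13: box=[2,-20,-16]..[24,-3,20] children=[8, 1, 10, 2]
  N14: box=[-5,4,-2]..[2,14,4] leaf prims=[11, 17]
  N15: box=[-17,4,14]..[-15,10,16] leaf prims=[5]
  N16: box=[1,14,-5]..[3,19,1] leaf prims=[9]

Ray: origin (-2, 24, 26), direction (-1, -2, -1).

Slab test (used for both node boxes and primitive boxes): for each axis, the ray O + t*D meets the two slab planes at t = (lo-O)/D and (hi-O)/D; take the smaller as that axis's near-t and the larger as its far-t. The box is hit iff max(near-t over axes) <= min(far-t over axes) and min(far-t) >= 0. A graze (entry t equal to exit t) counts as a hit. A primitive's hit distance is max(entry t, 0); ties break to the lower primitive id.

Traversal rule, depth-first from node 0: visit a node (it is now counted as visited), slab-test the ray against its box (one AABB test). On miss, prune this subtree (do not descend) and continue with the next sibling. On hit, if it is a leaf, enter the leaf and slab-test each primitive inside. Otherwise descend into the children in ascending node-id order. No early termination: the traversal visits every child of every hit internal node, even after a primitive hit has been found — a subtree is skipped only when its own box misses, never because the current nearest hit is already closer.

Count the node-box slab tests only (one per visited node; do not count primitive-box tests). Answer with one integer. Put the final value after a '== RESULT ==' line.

Traverse from the root:
N0 x:[-26,18] y:[2,22] z:[6,45] -> hit [6,18], descend [6, 7, 9, 13]
  N6 x:[-20,-9] y:[2,25/2] z:[17,44] -> miss, prune
  N7 x:[9,18] y:[12,35/2] z:[8,42] -> hit [12,35/2], descend [4, 5]
    N4 x:[9,13] y:[13,15] z:[39,42] -> miss, prune
    N5 x:[14,18] y:[12,35/2] z:[8,16] -> hit [14,16] leaf, test {P6(miss), P15(miss)}
  N9 x:[-5,15] y:[5/2,10] z:[10,45] -> hit [10,10], descend [12, 14, 15, 16]
    N12 x:[7,11] y:[5/2,15/2] z:[33,45] -> miss, prune
    N14 x:[-4,3] y:[5,10] z:[22,28] -> miss, prune
    N15 x:[13,15] y:[7,10] z:[10,12] -> miss, prune
    N16 x:[-5,-3] y:[5/2,5] z:[25,31] -> miss, prune
  N13 x:[-26,-4] y:[27/2,22] z:[6,42] -> miss, prune

11 AABB tests over nodes [0, 6, 7, 4, 5, 9, 12, 14, 15, 16, 13]; 1 leaf entered; closest miss.

== RESULT ==
11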